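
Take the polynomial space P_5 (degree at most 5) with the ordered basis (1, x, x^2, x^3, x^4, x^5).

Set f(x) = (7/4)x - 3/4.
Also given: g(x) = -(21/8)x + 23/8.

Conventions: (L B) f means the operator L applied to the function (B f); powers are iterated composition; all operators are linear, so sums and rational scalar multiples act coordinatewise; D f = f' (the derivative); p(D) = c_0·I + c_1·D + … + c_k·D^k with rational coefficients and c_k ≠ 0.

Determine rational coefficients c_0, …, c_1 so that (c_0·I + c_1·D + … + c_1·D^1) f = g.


p(D) = -(3/2)·I + D, i.e. c_0 = -3/2, c_1 = 1

D^0 f = (7/4)x - 3/4
D^1 f = 7/4
matching coefficients of g against c_0 f + c_1 Df + … from the top degree down determines the c_i
solution: c_0 = -3/2, c_1 = 1


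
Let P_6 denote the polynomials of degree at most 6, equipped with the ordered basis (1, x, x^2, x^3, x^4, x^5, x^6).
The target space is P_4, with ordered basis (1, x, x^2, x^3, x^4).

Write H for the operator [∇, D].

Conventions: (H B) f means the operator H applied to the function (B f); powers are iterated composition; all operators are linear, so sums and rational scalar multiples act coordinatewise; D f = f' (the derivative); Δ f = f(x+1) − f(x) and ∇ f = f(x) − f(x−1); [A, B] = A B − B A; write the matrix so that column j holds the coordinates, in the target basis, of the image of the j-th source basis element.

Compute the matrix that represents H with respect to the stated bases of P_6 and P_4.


image of 1: 0
image of x: 0
image of x^2: 0
image of x^3: 0
image of x^4: 0
image of x^5: 0
image of x^6: 0
each image's coordinates form column j of the matrix

the matrix is [[0, 0, 0, 0, 0, 0, 0]; [0, 0, 0, 0, 0, 0, 0]; [0, 0, 0, 0, 0, 0, 0]; [0, 0, 0, 0, 0, 0, 0]; [0, 0, 0, 0, 0, 0, 0]] (rows listed top to bottom)


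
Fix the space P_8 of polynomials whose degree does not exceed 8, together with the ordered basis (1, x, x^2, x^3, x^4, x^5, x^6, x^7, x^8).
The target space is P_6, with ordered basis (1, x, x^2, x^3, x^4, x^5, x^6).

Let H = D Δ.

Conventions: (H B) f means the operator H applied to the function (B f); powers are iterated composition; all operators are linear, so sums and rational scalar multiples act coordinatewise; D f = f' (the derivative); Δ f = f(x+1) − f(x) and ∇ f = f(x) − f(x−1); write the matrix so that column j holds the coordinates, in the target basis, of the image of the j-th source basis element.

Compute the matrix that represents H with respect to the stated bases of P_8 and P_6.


the matrix is [[0, 0, 2, 3, 4, 5, 6, 7, 8]; [0, 0, 0, 6, 12, 20, 30, 42, 56]; [0, 0, 0, 0, 12, 30, 60, 105, 168]; [0, 0, 0, 0, 0, 20, 60, 140, 280]; [0, 0, 0, 0, 0, 0, 30, 105, 280]; [0, 0, 0, 0, 0, 0, 0, 42, 168]; [0, 0, 0, 0, 0, 0, 0, 0, 56]] (rows listed top to bottom)

image of 1: 0
image of x: 0
image of x^2: 2
image of x^3: 6x + 3
image of x^4: 12x^2 + 12x + 4
image of x^5: 20x^3 + 30x^2 + 20x + 5
image of x^6: 30x^4 + 60x^3 + 60x^2 + 30x + 6
image of x^7: 42x^5 + 105x^4 + 140x^3 + 105x^2 + 42x + 7
image of x^8: 56x^6 + 168x^5 + 280x^4 + 280x^3 + 168x^2 + 56x + 8
each image's coordinates form column j of the matrix


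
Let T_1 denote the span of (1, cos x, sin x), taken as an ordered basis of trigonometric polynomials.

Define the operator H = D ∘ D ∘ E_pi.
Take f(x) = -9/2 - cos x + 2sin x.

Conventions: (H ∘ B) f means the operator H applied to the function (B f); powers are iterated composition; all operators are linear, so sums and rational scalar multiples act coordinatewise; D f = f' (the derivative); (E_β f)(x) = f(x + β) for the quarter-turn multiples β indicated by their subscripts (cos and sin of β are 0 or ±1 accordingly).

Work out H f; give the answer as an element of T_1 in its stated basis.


g(x) = -cos x + 2sin x

E_pi f = -9/2 + cos x - 2sin x
D E_pi f = -2cos x - sin x
D D E_pi f = -cos x + 2sin x


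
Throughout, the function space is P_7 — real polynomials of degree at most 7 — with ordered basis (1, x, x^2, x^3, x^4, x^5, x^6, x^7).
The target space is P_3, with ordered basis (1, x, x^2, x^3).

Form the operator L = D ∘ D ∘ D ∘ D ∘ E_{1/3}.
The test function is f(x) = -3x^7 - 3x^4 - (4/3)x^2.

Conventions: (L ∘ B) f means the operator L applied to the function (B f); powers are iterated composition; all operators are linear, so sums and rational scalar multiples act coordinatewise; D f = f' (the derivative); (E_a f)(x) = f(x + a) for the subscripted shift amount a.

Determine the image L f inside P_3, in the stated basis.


the image equals g(x) = -2520x^3 - 2520x^2 - 840x - 496/3

E_{1/3} f = -3x^7 - 7x^6 - 7x^5 - (62/9)x^4 - (143/27)x^3 - (97/27)x^2 - (331/243)x - 136/729
D E_{1/3} f = -21x^6 - 42x^5 - 35x^4 - (248/9)x^3 - (143/9)x^2 - (194/27)x - 331/243
D (D ∘ E_{1/3}) f = -126x^5 - 210x^4 - 140x^3 - (248/3)x^2 - (286/9)x - 194/27
D D (D ∘ E_{1/3}) f = -630x^4 - 840x^3 - 420x^2 - (496/3)x - 286/9
D D D (D ∘ E_{1/3}) f = -2520x^3 - 2520x^2 - 840x - 496/3


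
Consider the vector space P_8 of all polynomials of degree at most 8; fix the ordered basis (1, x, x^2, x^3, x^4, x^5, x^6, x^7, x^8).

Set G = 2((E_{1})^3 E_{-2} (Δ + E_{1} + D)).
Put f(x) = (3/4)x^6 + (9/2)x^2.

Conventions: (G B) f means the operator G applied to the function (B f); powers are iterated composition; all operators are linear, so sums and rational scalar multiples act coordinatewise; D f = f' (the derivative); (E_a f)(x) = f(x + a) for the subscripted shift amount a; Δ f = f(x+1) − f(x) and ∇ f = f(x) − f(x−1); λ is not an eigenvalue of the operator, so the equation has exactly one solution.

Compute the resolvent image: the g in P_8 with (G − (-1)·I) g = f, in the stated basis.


write g with unknown coordinates in the stated basis and equate coefficients in (G − (-1)·I) g = f
solving from the highest basis element down gives g = (1/4)x^6 - 4x^5 + (185/6)x^4 - (1340/9)x^3 + (4276/9)x^2 - (25252/27)x + 140899/162
check: G g = (1/2)x^6 + 4x^5 - (185/6)x^4 + (1340/9)x^3 - (8471/18)x^2 + (25252/27)x - 140899/162
so G g − (-1)·g = (3/4)x^6 + (9/2)x^2 = f ✓

the image equals g(x) = (1/4)x^6 - 4x^5 + (185/6)x^4 - (1340/9)x^3 + (4276/9)x^2 - (25252/27)x + 140899/162


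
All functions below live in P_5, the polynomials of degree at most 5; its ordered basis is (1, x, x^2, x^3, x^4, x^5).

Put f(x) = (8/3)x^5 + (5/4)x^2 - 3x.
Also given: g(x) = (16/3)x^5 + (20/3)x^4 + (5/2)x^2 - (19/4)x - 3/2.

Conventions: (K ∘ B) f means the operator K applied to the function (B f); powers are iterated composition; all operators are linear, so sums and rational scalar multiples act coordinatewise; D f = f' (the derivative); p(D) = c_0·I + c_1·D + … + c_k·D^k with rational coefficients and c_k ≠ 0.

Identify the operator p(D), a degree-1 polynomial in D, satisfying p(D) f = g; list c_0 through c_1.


D^0 f = (8/3)x^5 + (5/4)x^2 - 3x
D^1 f = (40/3)x^4 + (5/2)x - 3
matching coefficients of g against c_0 f + c_1 Df + … from the top degree down determines the c_i
solution: c_0 = 2, c_1 = 1/2

p(D) = 2·I + (1/2)·D, i.e. c_0 = 2, c_1 = 1/2


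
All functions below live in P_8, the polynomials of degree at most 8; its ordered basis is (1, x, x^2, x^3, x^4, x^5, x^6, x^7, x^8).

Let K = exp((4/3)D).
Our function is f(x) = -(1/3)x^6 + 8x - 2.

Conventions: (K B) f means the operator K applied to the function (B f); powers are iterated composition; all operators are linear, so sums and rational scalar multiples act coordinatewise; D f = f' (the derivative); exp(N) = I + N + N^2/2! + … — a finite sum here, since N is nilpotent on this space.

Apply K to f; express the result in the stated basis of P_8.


order-1 term: -(8/3)x^5 + 32/3
order-2 term: -(80/9)x^4
order-3 term: -(1280/81)x^3
order-4 term: -(1280/81)x^2
order-5 term: -(2048/243)x
order-6 term: -4096/2187
the series for exp((4/3)D) f terminates at order 6
exp((4/3)D) f = -(1/3)x^6 - (8/3)x^5 - (80/9)x^4 - (1280/81)x^3 - (1280/81)x^2 - (104/243)x + 14858/2187

g(x) = -(1/3)x^6 - (8/3)x^5 - (80/9)x^4 - (1280/81)x^3 - (1280/81)x^2 - (104/243)x + 14858/2187


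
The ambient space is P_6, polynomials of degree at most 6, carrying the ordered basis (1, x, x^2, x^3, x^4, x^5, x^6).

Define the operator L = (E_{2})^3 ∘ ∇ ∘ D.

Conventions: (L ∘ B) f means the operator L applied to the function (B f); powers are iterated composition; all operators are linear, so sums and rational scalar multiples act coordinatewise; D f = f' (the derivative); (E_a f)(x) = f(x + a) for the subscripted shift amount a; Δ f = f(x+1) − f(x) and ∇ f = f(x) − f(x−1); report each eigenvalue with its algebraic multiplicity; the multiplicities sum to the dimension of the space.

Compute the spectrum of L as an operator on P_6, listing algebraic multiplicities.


image of 1: 0
image of x: 0
image of x^2: 2
image of x^3: 6x + 33
image of x^4: 12x^2 + 132x + 364
image of x^5: 20x^3 + 330x^2 + 1820x + 3355
image of x^6: 30x^4 + 660x^3 + 5460x^2 + 20130x + 27906
the matrix is upper triangular; its diagonal is (0, 0, 0, 0, 0, 0, 0)
for a triangular matrix the eigenvalues are the diagonal entries, with algebraic multiplicity their repetition count

λ = 0 (multiplicity 7)


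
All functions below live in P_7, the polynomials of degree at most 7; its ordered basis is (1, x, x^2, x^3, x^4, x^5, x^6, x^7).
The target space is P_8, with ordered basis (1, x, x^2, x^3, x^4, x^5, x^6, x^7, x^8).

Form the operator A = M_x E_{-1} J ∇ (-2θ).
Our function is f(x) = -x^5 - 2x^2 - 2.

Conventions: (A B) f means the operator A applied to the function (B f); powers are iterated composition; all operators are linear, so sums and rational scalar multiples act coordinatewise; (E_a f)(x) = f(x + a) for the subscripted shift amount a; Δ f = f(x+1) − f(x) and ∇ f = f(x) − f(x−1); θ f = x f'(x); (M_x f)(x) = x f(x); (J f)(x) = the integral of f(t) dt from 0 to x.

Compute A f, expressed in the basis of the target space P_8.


the result is g(x) = 10x^6 - 75x^5 + (700/3)x^4 - 367x^3 + 286x^2 - (262/3)x

θ f = -5x^5 - 4x^2
(-2θ) f = 10x^5 + 8x^2
∇ (-2θ) f = 50x^4 - 100x^3 + 100x^2 - 34x + 2
J ∇ (-2θ) f = 10x^5 - 25x^4 + (100/3)x^3 - 17x^2 + 2x
E_{-1} J ∇ (-2θ) f = 10x^5 - 75x^4 + (700/3)x^3 - 367x^2 + 286x - 262/3
M_x E_{-1} J ∇ (-2θ) f = 10x^6 - 75x^5 + (700/3)x^4 - 367x^3 + 286x^2 - (262/3)x


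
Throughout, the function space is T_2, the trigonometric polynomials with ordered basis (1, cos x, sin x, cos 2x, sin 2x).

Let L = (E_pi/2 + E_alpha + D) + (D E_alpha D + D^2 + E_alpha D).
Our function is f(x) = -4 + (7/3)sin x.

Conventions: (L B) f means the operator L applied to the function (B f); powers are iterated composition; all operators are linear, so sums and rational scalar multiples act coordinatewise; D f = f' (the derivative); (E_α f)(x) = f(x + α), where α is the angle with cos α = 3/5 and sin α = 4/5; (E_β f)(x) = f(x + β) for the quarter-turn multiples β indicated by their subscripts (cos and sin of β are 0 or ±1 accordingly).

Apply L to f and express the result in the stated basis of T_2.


E_pi/2 f = -4 + (7/3)cos x
E_alpha f = -4 + (28/15)cos x + (7/5)sin x
D f = (7/3)cos x
(E_pi/2 + E_alpha + D) f = -8 + (98/15)cos x + (7/5)sin x
D f = (7/3)cos x
E_alpha D f = (7/5)cos x - (28/15)sin x
D E_alpha D f = -(28/15)cos x - (7/5)sin x
D f = (7/3)cos x
D D f = -(7/3)sin x
D f = (7/3)cos x
E_alpha D f = (7/5)cos x - (28/15)sin x
(D E_alpha D + D^2 + E_alpha D) f = -(7/15)cos x - (28/5)sin x
((E_pi/2 + E_alpha + D) + (D E_alpha D + D^2 + E_alpha D)) f = -8 + (91/15)cos x - (21/5)sin x

the result is g(x) = -8 + (91/15)cos x - (21/5)sin x


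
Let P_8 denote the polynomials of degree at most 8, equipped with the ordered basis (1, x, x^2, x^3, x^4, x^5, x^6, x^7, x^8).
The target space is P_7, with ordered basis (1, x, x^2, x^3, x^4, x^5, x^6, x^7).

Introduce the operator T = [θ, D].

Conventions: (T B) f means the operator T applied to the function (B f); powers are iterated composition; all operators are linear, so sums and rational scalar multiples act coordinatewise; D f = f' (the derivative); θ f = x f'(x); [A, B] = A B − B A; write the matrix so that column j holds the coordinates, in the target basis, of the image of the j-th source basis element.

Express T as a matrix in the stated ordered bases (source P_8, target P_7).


the matrix is [[0, -1, 0, 0, 0, 0, 0, 0, 0]; [0, 0, -2, 0, 0, 0, 0, 0, 0]; [0, 0, 0, -3, 0, 0, 0, 0, 0]; [0, 0, 0, 0, -4, 0, 0, 0, 0]; [0, 0, 0, 0, 0, -5, 0, 0, 0]; [0, 0, 0, 0, 0, 0, -6, 0, 0]; [0, 0, 0, 0, 0, 0, 0, -7, 0]; [0, 0, 0, 0, 0, 0, 0, 0, -8]] (rows listed top to bottom)

image of 1: 0
image of x: -1
image of x^2: -2x
image of x^3: -3x^2
image of x^4: -4x^3
image of x^5: -5x^4
image of x^6: -6x^5
image of x^7: -7x^6
image of x^8: -8x^7
each image's coordinates form column j of the matrix


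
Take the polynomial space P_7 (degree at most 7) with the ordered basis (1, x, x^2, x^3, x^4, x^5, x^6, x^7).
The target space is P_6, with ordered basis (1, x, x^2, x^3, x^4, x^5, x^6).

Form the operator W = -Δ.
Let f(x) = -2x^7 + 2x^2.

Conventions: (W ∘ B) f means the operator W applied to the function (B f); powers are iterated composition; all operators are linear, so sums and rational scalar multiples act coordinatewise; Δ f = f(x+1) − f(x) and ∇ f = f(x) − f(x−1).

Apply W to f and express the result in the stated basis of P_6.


the image equals g(x) = 14x^6 + 42x^5 + 70x^4 + 70x^3 + 42x^2 + 10x

Δ f = -14x^6 - 42x^5 - 70x^4 - 70x^3 - 42x^2 - 10x
(-Δ) f = 14x^6 + 42x^5 + 70x^4 + 70x^3 + 42x^2 + 10x


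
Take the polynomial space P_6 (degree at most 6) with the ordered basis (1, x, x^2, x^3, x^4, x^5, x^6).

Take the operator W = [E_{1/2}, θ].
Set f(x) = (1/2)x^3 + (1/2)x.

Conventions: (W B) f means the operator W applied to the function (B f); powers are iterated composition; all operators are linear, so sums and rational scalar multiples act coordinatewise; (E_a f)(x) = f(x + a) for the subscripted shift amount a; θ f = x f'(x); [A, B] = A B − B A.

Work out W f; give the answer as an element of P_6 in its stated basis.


θ f = (3/2)x^3 + (1/2)x
E_{1/2} θ f = (3/2)x^3 + (9/4)x^2 + (13/8)x + 7/16
E_{1/2} f = (1/2)x^3 + (3/4)x^2 + (7/8)x + 5/16
θ E_{1/2} f = (3/2)x^3 + (3/2)x^2 + (7/8)x
[E_{1/2}, θ] f = (3/4)x^2 + (3/4)x + 7/16

g(x) = (3/4)x^2 + (3/4)x + 7/16


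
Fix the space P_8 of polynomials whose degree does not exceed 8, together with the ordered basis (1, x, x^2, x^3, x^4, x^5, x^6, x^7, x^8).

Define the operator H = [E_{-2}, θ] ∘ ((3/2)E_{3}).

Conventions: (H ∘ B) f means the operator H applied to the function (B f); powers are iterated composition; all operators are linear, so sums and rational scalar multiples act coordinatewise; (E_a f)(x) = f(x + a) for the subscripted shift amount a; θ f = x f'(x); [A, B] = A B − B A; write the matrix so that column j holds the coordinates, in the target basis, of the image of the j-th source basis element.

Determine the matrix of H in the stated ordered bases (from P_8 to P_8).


the matrix is [[0, -3, -6, -9, -12, -15, -18, -21, -24]; [0, 0, -6, -18, -36, -60, -90, -126, -168]; [0, 0, 0, -9, -36, -90, -180, -315, -504]; [0, 0, 0, 0, -12, -60, -180, -420, -840]; [0, 0, 0, 0, 0, -15, -90, -315, -840]; [0, 0, 0, 0, 0, 0, -18, -126, -504]; [0, 0, 0, 0, 0, 0, 0, -21, -168]; [0, 0, 0, 0, 0, 0, 0, 0, -24]; [0, 0, 0, 0, 0, 0, 0, 0, 0]] (rows listed top to bottom)

image of 1: 0
image of x: -3
image of x^2: -6x - 6
image of x^3: -9x^2 - 18x - 9
image of x^4: -12x^3 - 36x^2 - 36x - 12
image of x^5: -15x^4 - 60x^3 - 90x^2 - 60x - 15
image of x^6: -18x^5 - 90x^4 - 180x^3 - 180x^2 - 90x - 18
image of x^7: -21x^6 - 126x^5 - 315x^4 - 420x^3 - 315x^2 - 126x - 21
image of x^8: -24x^7 - 168x^6 - 504x^5 - 840x^4 - 840x^3 - 504x^2 - 168x - 24
each image's coordinates form column j of the matrix


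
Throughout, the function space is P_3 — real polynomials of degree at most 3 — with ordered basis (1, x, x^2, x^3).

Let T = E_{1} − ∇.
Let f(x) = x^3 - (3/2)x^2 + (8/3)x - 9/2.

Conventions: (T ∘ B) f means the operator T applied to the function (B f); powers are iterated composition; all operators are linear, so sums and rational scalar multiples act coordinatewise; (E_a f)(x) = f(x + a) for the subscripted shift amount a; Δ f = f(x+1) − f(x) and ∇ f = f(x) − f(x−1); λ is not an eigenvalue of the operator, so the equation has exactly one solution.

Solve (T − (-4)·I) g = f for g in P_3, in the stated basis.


write g with unknown coordinates in the stated basis and equate coefficients in (T − (-4)·I) g = f
solving from the highest basis element down gives g = (1/5)x^3 - (3/10)x^2 + (22/75)x - 39/50
check: T g = (1/5)x^3 - (3/10)x^2 + (112/75)x - 69/50
so T g − (-4)·g = x^3 - (3/2)x^2 + (8/3)x - 9/2 = f ✓

g(x) = (1/5)x^3 - (3/10)x^2 + (22/75)x - 39/50


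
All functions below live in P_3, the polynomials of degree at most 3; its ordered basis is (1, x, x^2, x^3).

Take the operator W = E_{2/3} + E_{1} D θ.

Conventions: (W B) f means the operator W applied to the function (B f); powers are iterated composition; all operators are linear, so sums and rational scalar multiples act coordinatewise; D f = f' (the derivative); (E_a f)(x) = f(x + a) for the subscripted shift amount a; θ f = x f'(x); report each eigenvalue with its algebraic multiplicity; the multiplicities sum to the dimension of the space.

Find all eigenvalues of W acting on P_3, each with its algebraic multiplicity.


λ = 1 (multiplicity 4)

image of 1: 1
image of x: x + 5/3
image of x^2: x^2 + (16/3)x + 40/9
image of x^3: x^3 + 11x^2 + (58/3)x + 251/27
the matrix is upper triangular; its diagonal is (1, 1, 1, 1)
for a triangular matrix the eigenvalues are the diagonal entries, with algebraic multiplicity their repetition count


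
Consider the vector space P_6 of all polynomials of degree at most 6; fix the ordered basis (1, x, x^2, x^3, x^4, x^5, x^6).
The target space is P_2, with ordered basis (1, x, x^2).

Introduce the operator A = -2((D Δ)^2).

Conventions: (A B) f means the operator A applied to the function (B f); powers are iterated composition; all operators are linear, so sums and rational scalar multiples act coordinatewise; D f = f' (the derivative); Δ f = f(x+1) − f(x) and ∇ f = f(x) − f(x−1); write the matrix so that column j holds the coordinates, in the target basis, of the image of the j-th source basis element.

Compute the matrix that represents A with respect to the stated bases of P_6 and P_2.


the matrix is [[0, 0, 0, 0, -48, -240, -840]; [0, 0, 0, 0, 0, -240, -1440]; [0, 0, 0, 0, 0, 0, -720]] (rows listed top to bottom)

image of 1: 0
image of x: 0
image of x^2: 0
image of x^3: 0
image of x^4: -48
image of x^5: -240x - 240
image of x^6: -720x^2 - 1440x - 840
each image's coordinates form column j of the matrix


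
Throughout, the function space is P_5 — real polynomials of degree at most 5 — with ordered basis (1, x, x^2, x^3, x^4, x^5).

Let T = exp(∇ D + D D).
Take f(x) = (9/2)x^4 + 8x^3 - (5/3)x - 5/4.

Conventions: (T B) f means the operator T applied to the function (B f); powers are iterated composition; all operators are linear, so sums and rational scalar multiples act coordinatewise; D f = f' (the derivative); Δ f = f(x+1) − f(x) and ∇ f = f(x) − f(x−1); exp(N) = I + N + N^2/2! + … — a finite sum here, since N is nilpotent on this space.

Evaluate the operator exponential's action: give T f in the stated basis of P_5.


order-1 term: 108x^2 + 42x - 6
order-2 term: 216
the series for exp(∇ D + D D) f terminates at order 2
exp(∇ D + D D) f = (9/2)x^4 + 8x^3 + 108x^2 + (121/3)x + 835/4

the image equals g(x) = (9/2)x^4 + 8x^3 + 108x^2 + (121/3)x + 835/4


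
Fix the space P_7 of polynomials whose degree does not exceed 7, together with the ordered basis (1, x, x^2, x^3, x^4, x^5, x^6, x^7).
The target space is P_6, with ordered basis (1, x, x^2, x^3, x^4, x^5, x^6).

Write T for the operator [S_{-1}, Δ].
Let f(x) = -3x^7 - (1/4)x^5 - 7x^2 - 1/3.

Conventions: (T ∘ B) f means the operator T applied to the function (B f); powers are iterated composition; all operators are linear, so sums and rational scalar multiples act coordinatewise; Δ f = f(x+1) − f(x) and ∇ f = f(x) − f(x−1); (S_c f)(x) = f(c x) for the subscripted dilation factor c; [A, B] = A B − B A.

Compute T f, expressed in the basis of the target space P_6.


g(x) = -42x^6 - (425/2)x^4 - 131x^2 + 28x - 13/2

Δ f = -21x^6 - 63x^5 - (425/4)x^4 - (215/2)x^3 - (131/2)x^2 - (145/4)x - 41/4
S_{-1} Δ f = -21x^6 + 63x^5 - (425/4)x^4 + (215/2)x^3 - (131/2)x^2 + (145/4)x - 41/4
S_{-1} f = 3x^7 + (1/4)x^5 - 7x^2 - 1/3
Δ S_{-1} f = 21x^6 + 63x^5 + (425/4)x^4 + (215/2)x^3 + (131/2)x^2 + (33/4)x - 15/4
[S_{-1}, Δ] f = -42x^6 - (425/2)x^4 - 131x^2 + 28x - 13/2


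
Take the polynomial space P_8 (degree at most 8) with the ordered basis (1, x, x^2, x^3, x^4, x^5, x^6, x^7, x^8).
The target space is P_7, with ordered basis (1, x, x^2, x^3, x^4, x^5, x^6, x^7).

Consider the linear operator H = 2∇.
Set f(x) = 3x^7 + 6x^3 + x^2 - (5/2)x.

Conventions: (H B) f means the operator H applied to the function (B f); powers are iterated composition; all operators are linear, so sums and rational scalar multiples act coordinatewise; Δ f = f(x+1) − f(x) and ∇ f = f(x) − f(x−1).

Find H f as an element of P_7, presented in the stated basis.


the image equals g(x) = 42x^6 - 126x^5 + 210x^4 - 210x^3 + 162x^2 - 74x + 11

∇ f = 21x^6 - 63x^5 + 105x^4 - 105x^3 + 81x^2 - 37x + 11/2
(2∇) f = 42x^6 - 126x^5 + 210x^4 - 210x^3 + 162x^2 - 74x + 11


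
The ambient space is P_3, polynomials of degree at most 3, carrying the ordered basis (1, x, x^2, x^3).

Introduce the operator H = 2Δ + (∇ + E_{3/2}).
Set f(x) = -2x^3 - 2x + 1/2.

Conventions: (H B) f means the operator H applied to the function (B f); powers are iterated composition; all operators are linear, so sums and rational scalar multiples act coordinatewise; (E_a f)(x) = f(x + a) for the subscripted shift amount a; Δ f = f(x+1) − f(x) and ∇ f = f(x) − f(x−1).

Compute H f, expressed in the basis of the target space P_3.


Δ f = -6x^2 - 6x - 4
(2Δ) f = -12x^2 - 12x - 8
∇ f = -6x^2 + 6x - 4
E_{3/2} f = -2x^3 - 9x^2 - (31/2)x - 37/4
(∇ + E_{3/2}) f = -2x^3 - 15x^2 - (19/2)x - 53/4
(2Δ + (∇ + E_{3/2})) f = -2x^3 - 27x^2 - (43/2)x - 85/4

g(x) = -2x^3 - 27x^2 - (43/2)x - 85/4


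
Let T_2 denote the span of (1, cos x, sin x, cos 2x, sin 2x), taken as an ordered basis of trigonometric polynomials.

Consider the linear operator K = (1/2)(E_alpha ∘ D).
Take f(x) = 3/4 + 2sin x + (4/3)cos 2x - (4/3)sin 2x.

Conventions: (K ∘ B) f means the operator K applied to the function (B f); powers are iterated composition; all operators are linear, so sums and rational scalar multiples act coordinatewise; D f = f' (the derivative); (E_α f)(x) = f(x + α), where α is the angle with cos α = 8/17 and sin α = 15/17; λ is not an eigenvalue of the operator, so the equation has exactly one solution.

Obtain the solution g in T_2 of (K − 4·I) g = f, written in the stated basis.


g(x) = -3/16 - (32/1345)cos x - (604/1345)sin x - (2076/6833)cos 2x + (4940/20499)sin 2x

write g with unknown coordinates in the stated basis and equate coefficients in (K − 4·I) g = f
solving from the highest basis element down gives g = -3/16 - (32/1345)cos x - (604/1345)sin x - (2076/6833)cos 2x + (4940/20499)sin 2x
check: K g = -(128/1345)cos x + (274/1345)sin x + (2420/20499)cos 2x - (2524/6833)sin 2x
so K g − 4·g = 3/4 + 2sin x + (4/3)cos 2x - (4/3)sin 2x = f ✓


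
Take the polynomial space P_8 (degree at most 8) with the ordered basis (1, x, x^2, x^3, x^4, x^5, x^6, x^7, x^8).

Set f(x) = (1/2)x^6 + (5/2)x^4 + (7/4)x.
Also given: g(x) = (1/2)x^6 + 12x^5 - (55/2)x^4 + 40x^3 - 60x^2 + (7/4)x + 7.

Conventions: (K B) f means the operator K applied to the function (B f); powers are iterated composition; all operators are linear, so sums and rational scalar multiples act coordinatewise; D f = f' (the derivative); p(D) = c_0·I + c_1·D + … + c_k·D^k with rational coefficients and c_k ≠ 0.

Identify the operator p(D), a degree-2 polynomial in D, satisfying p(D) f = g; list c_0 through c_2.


D^0 f = (1/2)x^6 + (5/2)x^4 + (7/4)x
D^1 f = 3x^5 + 10x^3 + 7/4
D^2 f = 15x^4 + 30x^2
matching coefficients of g against c_0 f + c_1 Df + … from the top degree down determines the c_i
solution: c_0 = 1, c_1 = 4, c_2 = -2

p(D) = I + 4·D − 2·D^2, i.e. c_0 = 1, c_1 = 4, c_2 = -2


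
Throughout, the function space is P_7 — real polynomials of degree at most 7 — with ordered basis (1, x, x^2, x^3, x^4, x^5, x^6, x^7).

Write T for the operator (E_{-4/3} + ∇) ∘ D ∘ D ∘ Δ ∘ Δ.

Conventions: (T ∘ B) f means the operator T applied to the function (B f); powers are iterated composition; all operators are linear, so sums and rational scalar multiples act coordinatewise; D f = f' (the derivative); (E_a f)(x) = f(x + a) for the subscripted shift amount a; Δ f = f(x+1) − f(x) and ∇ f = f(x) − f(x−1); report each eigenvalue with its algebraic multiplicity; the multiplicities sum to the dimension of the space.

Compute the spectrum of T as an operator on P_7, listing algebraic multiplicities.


λ = 0 (multiplicity 8)

image of 1: 0
image of x: 0
image of x^2: 0
image of x^3: 0
image of x^4: 24
image of x^5: 120x + 80
image of x^6: 360x^2 + 480x + 460
image of x^7: 840x^3 + 1680x^2 + 3220x + 9800/9
the matrix is upper triangular; its diagonal is (0, 0, 0, 0, 0, 0, 0, 0)
for a triangular matrix the eigenvalues are the diagonal entries, with algebraic multiplicity their repetition count


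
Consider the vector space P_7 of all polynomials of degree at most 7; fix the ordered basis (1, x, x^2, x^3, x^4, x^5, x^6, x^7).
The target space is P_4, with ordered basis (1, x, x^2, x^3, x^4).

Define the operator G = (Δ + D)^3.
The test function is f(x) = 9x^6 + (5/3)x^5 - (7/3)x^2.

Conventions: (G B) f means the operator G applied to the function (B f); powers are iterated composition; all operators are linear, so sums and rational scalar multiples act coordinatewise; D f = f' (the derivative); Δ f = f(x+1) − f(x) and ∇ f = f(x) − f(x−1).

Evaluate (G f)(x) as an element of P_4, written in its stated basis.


the result is g(x) = 8640x^3 + 20240x^2 + 23880x + 11230

Δ f = 54x^5 + (430/3)x^4 + (590/3)x^3 + (455/3)x^2 + (173/3)x + 25/3
D f = 54x^5 + (25/3)x^4 - (14/3)x
(Δ + D) f = 108x^5 + (455/3)x^4 + (590/3)x^3 + (455/3)x^2 + 53x + 25/3
Δ (Δ + D) f = 540x^4 + (5060/3)x^3 + 2580x^2 + 2040x + 661
D (Δ + D) f = 540x^4 + (1820/3)x^3 + 590x^2 + (910/3)x + 53
(Δ + D) (Δ + D) f = 1080x^4 + (6880/3)x^3 + 3170x^2 + (7030/3)x + 714
Δ (Δ + D) (Δ + D) f = 4320x^3 + 13360x^2 + 17540x + 26660/3
D (Δ + D) (Δ + D) f = 4320x^3 + 6880x^2 + 6340x + 7030/3
(Δ + D) (Δ + D) (Δ + D) f = 8640x^3 + 20240x^2 + 23880x + 11230


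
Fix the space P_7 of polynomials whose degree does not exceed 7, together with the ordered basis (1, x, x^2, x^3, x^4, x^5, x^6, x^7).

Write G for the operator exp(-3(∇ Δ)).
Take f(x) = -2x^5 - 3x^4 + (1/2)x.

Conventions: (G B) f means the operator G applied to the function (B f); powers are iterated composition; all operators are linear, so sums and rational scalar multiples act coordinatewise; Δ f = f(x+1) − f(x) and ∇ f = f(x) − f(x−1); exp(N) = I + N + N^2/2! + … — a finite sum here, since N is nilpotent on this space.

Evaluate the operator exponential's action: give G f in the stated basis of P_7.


order-1 term: 120x^3 + 108x^2 + 60x + 18
order-2 term: -1080x - 324
the series for exp(-3(∇ Δ)) f terminates at order 2
exp(-3(∇ Δ)) f = -2x^5 - 3x^4 + 120x^3 + 108x^2 - (2039/2)x - 306

g(x) = -2x^5 - 3x^4 + 120x^3 + 108x^2 - (2039/2)x - 306


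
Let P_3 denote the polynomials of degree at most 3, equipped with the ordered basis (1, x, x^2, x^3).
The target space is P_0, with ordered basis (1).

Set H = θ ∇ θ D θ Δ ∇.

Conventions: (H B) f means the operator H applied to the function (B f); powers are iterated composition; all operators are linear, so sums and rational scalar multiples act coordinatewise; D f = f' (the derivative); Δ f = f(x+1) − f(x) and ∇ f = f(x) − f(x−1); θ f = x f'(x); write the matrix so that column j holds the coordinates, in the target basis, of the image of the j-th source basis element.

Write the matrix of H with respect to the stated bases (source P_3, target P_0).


image of 1: 0
image of x: 0
image of x^2: 0
image of x^3: 0
each image's coordinates form column j of the matrix

the matrix is [[0, 0, 0, 0]] (rows listed top to bottom)


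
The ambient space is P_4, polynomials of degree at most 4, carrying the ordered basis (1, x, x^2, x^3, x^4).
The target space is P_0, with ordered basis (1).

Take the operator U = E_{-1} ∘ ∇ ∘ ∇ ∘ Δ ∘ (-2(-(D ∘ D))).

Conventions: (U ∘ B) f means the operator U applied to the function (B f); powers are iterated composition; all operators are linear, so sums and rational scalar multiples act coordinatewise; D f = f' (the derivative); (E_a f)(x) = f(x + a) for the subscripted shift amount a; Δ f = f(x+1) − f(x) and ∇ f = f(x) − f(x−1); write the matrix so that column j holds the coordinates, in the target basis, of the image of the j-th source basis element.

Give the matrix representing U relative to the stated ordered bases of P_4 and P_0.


the matrix is [[0, 0, 0, 0, 0]] (rows listed top to bottom)

image of 1: 0
image of x: 0
image of x^2: 0
image of x^3: 0
image of x^4: 0
each image's coordinates form column j of the matrix


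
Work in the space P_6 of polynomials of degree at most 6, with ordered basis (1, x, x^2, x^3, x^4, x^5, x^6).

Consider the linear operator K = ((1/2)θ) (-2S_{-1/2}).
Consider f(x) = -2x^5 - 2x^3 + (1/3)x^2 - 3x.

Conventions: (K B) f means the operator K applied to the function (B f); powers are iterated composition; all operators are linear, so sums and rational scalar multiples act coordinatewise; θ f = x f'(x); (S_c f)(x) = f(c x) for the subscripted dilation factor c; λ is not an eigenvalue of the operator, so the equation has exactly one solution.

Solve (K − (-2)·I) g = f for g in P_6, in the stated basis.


the result is g(x) = -(64/69)x^5 - (16/19)x^3 + (2/9)x^2 - (6/5)x

write g with unknown coordinates in the stated basis and equate coefficients in (K − (-2)·I) g = f
solving from the highest basis element down gives g = -(64/69)x^5 - (16/19)x^3 + (2/9)x^2 - (6/5)x
check: K g = -(10/69)x^5 - (6/19)x^3 - (1/9)x^2 - (3/5)x
so K g − (-2)·g = -2x^5 - 2x^3 + (1/3)x^2 - 3x = f ✓


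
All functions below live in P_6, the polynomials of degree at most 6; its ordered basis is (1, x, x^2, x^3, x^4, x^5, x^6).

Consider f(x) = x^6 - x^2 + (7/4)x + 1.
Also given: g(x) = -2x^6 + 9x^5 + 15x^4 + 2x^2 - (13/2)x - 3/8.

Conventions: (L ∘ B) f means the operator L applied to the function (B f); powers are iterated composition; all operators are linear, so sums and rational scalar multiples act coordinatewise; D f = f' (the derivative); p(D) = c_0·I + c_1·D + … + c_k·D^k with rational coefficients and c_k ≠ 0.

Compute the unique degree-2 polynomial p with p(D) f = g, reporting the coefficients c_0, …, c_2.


p(D) = -2·I + (3/2)·D + (1/2)·D^2, i.e. c_0 = -2, c_1 = 3/2, c_2 = 1/2

D^0 f = x^6 - x^2 + (7/4)x + 1
D^1 f = 6x^5 - 2x + 7/4
D^2 f = 30x^4 - 2
matching coefficients of g against c_0 f + c_1 Df + … from the top degree down determines the c_i
solution: c_0 = -2, c_1 = 3/2, c_2 = 1/2


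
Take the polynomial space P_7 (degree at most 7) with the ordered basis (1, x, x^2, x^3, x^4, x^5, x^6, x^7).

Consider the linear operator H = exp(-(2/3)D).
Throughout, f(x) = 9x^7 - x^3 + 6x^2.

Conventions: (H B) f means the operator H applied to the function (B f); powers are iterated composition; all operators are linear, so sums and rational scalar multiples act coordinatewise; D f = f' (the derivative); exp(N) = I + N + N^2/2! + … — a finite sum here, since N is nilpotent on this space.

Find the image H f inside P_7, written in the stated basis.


order-1 term: -42x^6 + 2x^2 - 8x
order-2 term: 84x^5 - (4/3)x + 8/3
order-3 term: -(280/3)x^4 + 8/27
order-4 term: (560/9)x^3
order-5 term: -(224/9)x^2
order-6 term: (448/81)x
order-7 term: -128/243
the series for exp(-(2/3)D) f terminates at order 7
exp(-(2/3)D) f = 9x^7 - 42x^6 + 84x^5 - (280/3)x^4 + (551/9)x^3 - (152/9)x^2 - (308/81)x + 592/243

g(x) = 9x^7 - 42x^6 + 84x^5 - (280/3)x^4 + (551/9)x^3 - (152/9)x^2 - (308/81)x + 592/243


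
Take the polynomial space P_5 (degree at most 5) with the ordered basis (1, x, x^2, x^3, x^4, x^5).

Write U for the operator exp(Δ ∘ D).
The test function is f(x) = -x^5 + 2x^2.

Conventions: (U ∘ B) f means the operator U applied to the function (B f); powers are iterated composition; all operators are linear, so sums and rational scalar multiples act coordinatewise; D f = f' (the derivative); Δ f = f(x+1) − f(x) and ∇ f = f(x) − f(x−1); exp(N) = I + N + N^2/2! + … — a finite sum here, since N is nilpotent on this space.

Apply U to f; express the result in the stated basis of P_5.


order-1 term: -20x^3 - 30x^2 - 20x - 1
order-2 term: -60x - 60
the series for exp(Δ ∘ D) f terminates at order 2
exp(Δ ∘ D) f = -x^5 - 20x^3 - 28x^2 - 80x - 61

g(x) = -x^5 - 20x^3 - 28x^2 - 80x - 61


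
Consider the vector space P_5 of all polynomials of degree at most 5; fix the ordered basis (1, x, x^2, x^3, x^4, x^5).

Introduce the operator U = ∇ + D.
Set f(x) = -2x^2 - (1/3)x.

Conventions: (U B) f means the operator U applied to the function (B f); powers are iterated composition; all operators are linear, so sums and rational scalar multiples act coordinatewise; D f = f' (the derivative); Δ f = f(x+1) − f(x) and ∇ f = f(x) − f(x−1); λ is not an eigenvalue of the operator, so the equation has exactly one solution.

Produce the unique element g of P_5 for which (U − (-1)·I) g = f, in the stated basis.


write g with unknown coordinates in the stated basis and equate coefficients in (U − (-1)·I) g = f
solving from the highest basis element down gives g = -2x^2 + (23/3)x - 52/3
check: U g = -8x + 52/3
so U g − (-1)·g = -2x^2 - (1/3)x = f ✓

the result is g(x) = -2x^2 + (23/3)x - 52/3


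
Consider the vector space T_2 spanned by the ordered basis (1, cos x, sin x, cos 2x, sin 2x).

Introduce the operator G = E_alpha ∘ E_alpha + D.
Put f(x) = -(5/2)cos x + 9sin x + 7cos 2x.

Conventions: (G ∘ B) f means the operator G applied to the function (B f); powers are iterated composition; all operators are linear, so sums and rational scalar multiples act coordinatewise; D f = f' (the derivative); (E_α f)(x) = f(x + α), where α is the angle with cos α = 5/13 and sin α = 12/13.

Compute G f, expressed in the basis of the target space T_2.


the image equals g(x) = (5797/338)cos x - (697/338)sin x - (1673/28561)cos 2x - (199934/28561)sin 2x

E_alpha f = (191/26)cos x + (75/13)sin x - (833/169)cos 2x - (840/169)sin 2x
E_alpha E_alpha f = (2755/338)cos x - (771/169)sin x - (1673/28561)cos 2x + (199920/28561)sin 2x
D f = 9cos x + (5/2)sin x - 14sin 2x
(E_alpha ∘ E_alpha + D) f = (5797/338)cos x - (697/338)sin x - (1673/28561)cos 2x - (199934/28561)sin 2x


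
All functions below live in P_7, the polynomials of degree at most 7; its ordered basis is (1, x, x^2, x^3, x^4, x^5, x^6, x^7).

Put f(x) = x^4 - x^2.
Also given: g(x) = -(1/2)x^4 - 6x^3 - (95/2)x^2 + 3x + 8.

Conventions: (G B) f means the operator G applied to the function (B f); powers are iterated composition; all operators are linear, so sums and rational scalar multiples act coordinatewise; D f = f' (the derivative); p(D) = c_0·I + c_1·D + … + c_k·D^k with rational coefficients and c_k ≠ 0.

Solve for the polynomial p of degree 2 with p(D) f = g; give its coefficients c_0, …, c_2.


p(D) = -(1/2)·I − (3/2)·D − 4·D^2, i.e. c_0 = -1/2, c_1 = -3/2, c_2 = -4

D^0 f = x^4 - x^2
D^1 f = 4x^3 - 2x
D^2 f = 12x^2 - 2
matching coefficients of g against c_0 f + c_1 Df + … from the top degree down determines the c_i
solution: c_0 = -1/2, c_1 = -3/2, c_2 = -4


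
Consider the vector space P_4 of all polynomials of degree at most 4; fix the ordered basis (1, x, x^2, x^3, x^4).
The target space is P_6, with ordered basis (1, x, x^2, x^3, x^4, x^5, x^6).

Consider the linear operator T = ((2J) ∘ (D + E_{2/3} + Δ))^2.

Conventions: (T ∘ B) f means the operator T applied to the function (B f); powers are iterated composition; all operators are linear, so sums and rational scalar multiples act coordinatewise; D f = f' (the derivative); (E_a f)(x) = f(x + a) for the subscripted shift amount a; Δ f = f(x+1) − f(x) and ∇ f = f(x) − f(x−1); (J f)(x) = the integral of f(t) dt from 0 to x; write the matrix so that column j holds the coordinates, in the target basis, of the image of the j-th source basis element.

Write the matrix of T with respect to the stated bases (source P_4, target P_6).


the matrix is [[0, 0, 0, 0, 0]; [32/3, 94/3, 2636/81, 1117/27, 13708/243]; [2, 32/3, 308/9, 1388/27, 6896/81]; [0, 2/3, 64/9, 308/9, 5552/81]; [0, 0, 1/3, 16/3, 308/9]; [0, 0, 0, 1/5, 64/15]; [0, 0, 0, 0, 2/15]] (rows listed top to bottom)

image of 1: 2x^2 + (32/3)x
image of x: (2/3)x^3 + (32/3)x^2 + (94/3)x
image of x^2: (1/3)x^4 + (64/9)x^3 + (308/9)x^2 + (2636/81)x
image of x^3: (1/5)x^5 + (16/3)x^4 + (308/9)x^3 + (1388/27)x^2 + (1117/27)x
image of x^4: (2/15)x^6 + (64/15)x^5 + (308/9)x^4 + (5552/81)x^3 + (6896/81)x^2 + (13708/243)x
each image's coordinates form column j of the matrix


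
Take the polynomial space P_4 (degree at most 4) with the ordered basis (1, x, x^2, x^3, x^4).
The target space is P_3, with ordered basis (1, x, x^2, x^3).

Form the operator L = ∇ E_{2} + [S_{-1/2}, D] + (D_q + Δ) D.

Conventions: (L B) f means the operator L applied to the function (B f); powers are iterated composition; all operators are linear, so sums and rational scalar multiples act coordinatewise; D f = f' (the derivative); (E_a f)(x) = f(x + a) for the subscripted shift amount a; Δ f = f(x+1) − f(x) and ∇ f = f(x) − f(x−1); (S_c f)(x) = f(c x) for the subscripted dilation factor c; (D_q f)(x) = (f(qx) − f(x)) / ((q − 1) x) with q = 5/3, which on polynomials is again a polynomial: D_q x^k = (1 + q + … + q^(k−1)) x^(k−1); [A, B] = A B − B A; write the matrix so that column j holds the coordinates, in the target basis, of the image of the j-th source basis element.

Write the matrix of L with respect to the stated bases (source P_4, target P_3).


image of 1: 0
image of x: 5/2
image of x^2: (1/2)x + 7
image of x^3: (33/8)x^2 + 23x + 10
image of x^4: (13/4)x^3 + (466/9)x^2 + 40x + 19
each image's coordinates form column j of the matrix

the matrix is [[0, 5/2, 7, 10, 19]; [0, 0, 1/2, 23, 40]; [0, 0, 0, 33/8, 466/9]; [0, 0, 0, 0, 13/4]] (rows listed top to bottom)


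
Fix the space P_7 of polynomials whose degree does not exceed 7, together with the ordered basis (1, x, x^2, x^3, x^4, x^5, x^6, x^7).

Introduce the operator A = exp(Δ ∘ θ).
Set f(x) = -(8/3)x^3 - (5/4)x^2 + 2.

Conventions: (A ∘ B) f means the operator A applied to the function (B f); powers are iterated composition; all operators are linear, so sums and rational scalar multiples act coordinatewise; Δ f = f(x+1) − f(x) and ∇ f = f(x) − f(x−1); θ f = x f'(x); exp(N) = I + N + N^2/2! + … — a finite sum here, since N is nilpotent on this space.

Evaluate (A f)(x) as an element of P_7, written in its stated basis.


order-1 term: -24x^2 - 29x - 21/2
order-2 term: -48x - 77/2
order-3 term: -16
the series for exp(Δ ∘ θ) f terminates at order 3
exp(Δ ∘ θ) f = -(8/3)x^3 - (101/4)x^2 - 77x - 63

the result is g(x) = -(8/3)x^3 - (101/4)x^2 - 77x - 63


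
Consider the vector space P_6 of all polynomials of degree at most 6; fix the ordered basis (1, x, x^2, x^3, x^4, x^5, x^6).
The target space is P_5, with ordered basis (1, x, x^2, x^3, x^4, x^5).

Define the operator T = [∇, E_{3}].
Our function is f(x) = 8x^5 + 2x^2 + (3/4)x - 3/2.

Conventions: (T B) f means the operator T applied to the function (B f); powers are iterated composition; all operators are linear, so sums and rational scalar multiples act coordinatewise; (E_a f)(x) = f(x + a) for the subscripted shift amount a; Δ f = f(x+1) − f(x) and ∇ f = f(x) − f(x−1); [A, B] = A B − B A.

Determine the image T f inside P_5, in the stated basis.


E_{3} f = 8x^5 + 120x^4 + 720x^3 + 2162x^2 + (13011/4)x + 7851/4
∇ E_{3} f = 40x^4 + 400x^3 + 1520x^2 + 2604x + 6795/4
∇ f = 40x^4 - 80x^3 + 80x^2 - 36x + 27/4
E_{3} ∇ f = 40x^4 + 400x^3 + 1520x^2 + 2604x + 6795/4
[∇, E_{3}] f = 0

g(x) = 0
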